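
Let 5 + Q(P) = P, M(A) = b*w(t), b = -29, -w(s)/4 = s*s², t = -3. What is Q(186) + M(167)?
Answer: -2951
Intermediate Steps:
w(s) = -4*s³ (w(s) = -4*s*s² = -4*s³)
M(A) = -3132 (M(A) = -(-116)*(-3)³ = -(-116)*(-27) = -29*108 = -3132)
Q(P) = -5 + P
Q(186) + M(167) = (-5 + 186) - 3132 = 181 - 3132 = -2951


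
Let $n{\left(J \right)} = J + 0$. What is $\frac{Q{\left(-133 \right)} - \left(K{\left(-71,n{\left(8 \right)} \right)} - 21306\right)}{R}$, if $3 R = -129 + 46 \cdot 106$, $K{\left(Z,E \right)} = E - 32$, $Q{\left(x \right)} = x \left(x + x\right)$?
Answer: $\frac{170124}{4747} \approx 35.838$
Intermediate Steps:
$n{\left(J \right)} = J$
$Q{\left(x \right)} = 2 x^{2}$ ($Q{\left(x \right)} = x 2 x = 2 x^{2}$)
$K{\left(Z,E \right)} = -32 + E$ ($K{\left(Z,E \right)} = E - 32 = -32 + E$)
$R = \frac{4747}{3}$ ($R = \frac{-129 + 46 \cdot 106}{3} = \frac{-129 + 4876}{3} = \frac{1}{3} \cdot 4747 = \frac{4747}{3} \approx 1582.3$)
$\frac{Q{\left(-133 \right)} - \left(K{\left(-71,n{\left(8 \right)} \right)} - 21306\right)}{R} = \frac{2 \left(-133\right)^{2} - \left(\left(-32 + 8\right) - 21306\right)}{\frac{4747}{3}} = \left(2 \cdot 17689 - \left(-24 - 21306\right)\right) \frac{3}{4747} = \left(35378 - -21330\right) \frac{3}{4747} = \left(35378 + 21330\right) \frac{3}{4747} = 56708 \cdot \frac{3}{4747} = \frac{170124}{4747}$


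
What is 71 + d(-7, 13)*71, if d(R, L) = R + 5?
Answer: -71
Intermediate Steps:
d(R, L) = 5 + R
71 + d(-7, 13)*71 = 71 + (5 - 7)*71 = 71 - 2*71 = 71 - 142 = -71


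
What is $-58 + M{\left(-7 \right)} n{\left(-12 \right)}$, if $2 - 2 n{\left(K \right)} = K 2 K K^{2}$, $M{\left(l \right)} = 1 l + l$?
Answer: $290232$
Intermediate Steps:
$M{\left(l \right)} = 2 l$ ($M{\left(l \right)} = l + l = 2 l$)
$n{\left(K \right)} = 1 - K^{4}$ ($n{\left(K \right)} = 1 - \frac{K 2 K K^{2}}{2} = 1 - \frac{2 K K^{3}}{2} = 1 - \frac{2 K^{4}}{2} = 1 - K^{4}$)
$-58 + M{\left(-7 \right)} n{\left(-12 \right)} = -58 + 2 \left(-7\right) \left(1 - \left(-12\right)^{4}\right) = -58 - 14 \left(1 - 20736\right) = -58 - -290290 = -58 + 290290 = 290232$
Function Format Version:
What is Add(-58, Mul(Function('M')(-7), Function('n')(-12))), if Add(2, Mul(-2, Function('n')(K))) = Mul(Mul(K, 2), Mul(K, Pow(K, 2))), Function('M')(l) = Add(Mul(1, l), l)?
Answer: 290232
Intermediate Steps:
Function('M')(l) = Mul(2, l) (Function('M')(l) = Add(l, l) = Mul(2, l))
Function('n')(K) = Add(1, Mul(-1, Pow(K, 4))) (Function('n')(K) = Add(1, Mul(Rational(-1, 2), Mul(Mul(K, 2), Mul(K, Pow(K, 2))))) = Add(1, Mul(Rational(-1, 2), Mul(Mul(2, K), Pow(K, 3)))) = Add(1, Mul(Rational(-1, 2), Mul(2, Pow(K, 4)))) = Add(1, Mul(-1, Pow(K, 4))))
Add(-58, Mul(Function('M')(-7), Function('n')(-12))) = Add(-58, Mul(Mul(2, -7), Add(1, Mul(-1, Pow(-12, 4))))) = Add(-58, Mul(-14, Add(1, Mul(-1, 20736)))) = Add(-58, Mul(-14, Add(1, -20736))) = Add(-58, Mul(-14, -20735)) = Add(-58, 290290) = 290232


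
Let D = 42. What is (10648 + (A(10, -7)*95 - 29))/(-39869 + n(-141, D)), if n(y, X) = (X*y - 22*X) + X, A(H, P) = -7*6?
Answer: -6629/46673 ≈ -0.14203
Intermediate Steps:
A(H, P) = -42
n(y, X) = -21*X + X*y (n(y, X) = (-22*X + X*y) + X = -21*X + X*y)
(10648 + (A(10, -7)*95 - 29))/(-39869 + n(-141, D)) = (10648 + (-42*95 - 29))/(-39869 + 42*(-21 - 141)) = (10648 + (-3990 - 29))/(-39869 + 42*(-162)) = (10648 - 4019)/(-39869 - 6804) = 6629/(-46673) = 6629*(-1/46673) = -6629/46673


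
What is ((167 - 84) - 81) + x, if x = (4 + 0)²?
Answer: 18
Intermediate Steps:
x = 16 (x = 4² = 16)
((167 - 84) - 81) + x = ((167 - 84) - 81) + 16 = (83 - 81) + 16 = 2 + 16 = 18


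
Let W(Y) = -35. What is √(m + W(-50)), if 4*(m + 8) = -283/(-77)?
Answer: I*√997997/154 ≈ 6.487*I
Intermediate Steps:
m = -2181/308 (m = -8 + (-283/(-77))/4 = -8 + (-283*(-1/77))/4 = -8 + (¼)*(283/77) = -8 + 283/308 = -2181/308 ≈ -7.0812)
√(m + W(-50)) = √(-2181/308 - 35) = √(-12961/308) = I*√997997/154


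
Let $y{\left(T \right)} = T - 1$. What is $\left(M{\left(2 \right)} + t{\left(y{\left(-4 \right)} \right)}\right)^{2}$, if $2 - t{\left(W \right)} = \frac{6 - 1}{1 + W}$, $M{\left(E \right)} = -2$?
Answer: $\frac{25}{16} \approx 1.5625$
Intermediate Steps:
$y{\left(T \right)} = -1 + T$ ($y{\left(T \right)} = T - 1 = -1 + T$)
$t{\left(W \right)} = 2 - \frac{5}{1 + W}$ ($t{\left(W \right)} = 2 - \frac{6 - 1}{1 + W} = 2 - \frac{5}{1 + W}$)
$\left(M{\left(2 \right)} + t{\left(y{\left(-4 \right)} \right)}\right)^{2} = \left(-2 + \frac{-3 + 2 \left(-1 - 4\right)}{1 - 5}\right)^{2} = \left(-2 + \frac{-3 + 2 \left(-5\right)}{1 - 5}\right)^{2} = \left(-2 + \frac{-3 - 10}{-4}\right)^{2} = \left(-2 - - \frac{13}{4}\right)^{2} = \left(-2 + \frac{13}{4}\right)^{2} = \left(\frac{5}{4}\right)^{2} = \frac{25}{16}$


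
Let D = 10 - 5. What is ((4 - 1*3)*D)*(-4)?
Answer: -20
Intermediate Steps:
D = 5
((4 - 1*3)*D)*(-4) = ((4 - 1*3)*5)*(-4) = ((4 - 3)*5)*(-4) = (1*5)*(-4) = 5*(-4) = -20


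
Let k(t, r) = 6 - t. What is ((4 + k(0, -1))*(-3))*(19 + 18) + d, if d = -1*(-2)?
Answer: -1108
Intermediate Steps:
d = 2
((4 + k(0, -1))*(-3))*(19 + 18) + d = ((4 + (6 - 1*0))*(-3))*(19 + 18) + 2 = ((4 + (6 + 0))*(-3))*37 + 2 = ((4 + 6)*(-3))*37 + 2 = (10*(-3))*37 + 2 = -30*37 + 2 = -1110 + 2 = -1108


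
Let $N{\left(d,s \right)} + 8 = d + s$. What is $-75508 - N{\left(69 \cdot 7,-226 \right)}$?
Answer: $-75757$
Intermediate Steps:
$N{\left(d,s \right)} = -8 + d + s$ ($N{\left(d,s \right)} = -8 + \left(d + s\right) = -8 + d + s$)
$-75508 - N{\left(69 \cdot 7,-226 \right)} = -75508 - \left(-8 + 69 \cdot 7 - 226\right) = -75508 - \left(-8 + 483 - 226\right) = -75508 - 249 = -75757$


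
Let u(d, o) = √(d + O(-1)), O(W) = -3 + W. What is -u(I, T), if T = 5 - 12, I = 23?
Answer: -√19 ≈ -4.3589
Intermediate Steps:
T = -7
u(d, o) = √(-4 + d) (u(d, o) = √(d + (-3 - 1)) = √(d - 4) = √(-4 + d))
-u(I, T) = -√(-4 + 23) = -√19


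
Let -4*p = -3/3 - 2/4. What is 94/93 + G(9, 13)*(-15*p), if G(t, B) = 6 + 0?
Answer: -12179/372 ≈ -32.739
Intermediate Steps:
G(t, B) = 6
p = 3/8 (p = -(-3/3 - 2/4)/4 = -(-3*⅓ - 2*¼)/4 = -(-1 - ½)/4 = -¼*(-3/2) = 3/8 ≈ 0.37500)
94/93 + G(9, 13)*(-15*p) = 94/93 + 6*(-15*3/8) = 94*(1/93) + 6*(-45/8) = 94/93 - 135/4 = -12179/372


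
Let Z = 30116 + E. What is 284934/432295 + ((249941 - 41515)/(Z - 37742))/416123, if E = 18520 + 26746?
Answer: 89259484446323/135419605312148 ≈ 0.65913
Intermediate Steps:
E = 45266
Z = 75382 (Z = 30116 + 45266 = 75382)
284934/432295 + ((249941 - 41515)/(Z - 37742))/416123 = 284934/432295 + ((249941 - 41515)/(75382 - 37742))/416123 = 284934*(1/432295) + (208426/37640)*(1/416123) = 284934/432295 + (208426*(1/37640))*(1/416123) = 284934/432295 + (104213/18820)*(1/416123) = 284934/432295 + 104213/7831434860 = 89259484446323/135419605312148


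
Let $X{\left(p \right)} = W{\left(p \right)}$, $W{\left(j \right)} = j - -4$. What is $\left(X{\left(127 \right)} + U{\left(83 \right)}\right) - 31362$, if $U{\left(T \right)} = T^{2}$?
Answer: $-24342$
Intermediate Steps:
$W{\left(j \right)} = 4 + j$ ($W{\left(j \right)} = j + 4 = 4 + j$)
$X{\left(p \right)} = 4 + p$
$\left(X{\left(127 \right)} + U{\left(83 \right)}\right) - 31362 = \left(\left(4 + 127\right) + 83^{2}\right) - 31362 = \left(131 + 6889\right) - 31362 = 7020 - 31362 = -24342$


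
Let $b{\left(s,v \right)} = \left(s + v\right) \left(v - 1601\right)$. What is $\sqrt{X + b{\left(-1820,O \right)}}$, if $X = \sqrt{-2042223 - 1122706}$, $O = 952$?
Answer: $\sqrt{563332 + i \sqrt{3164929}} \approx 750.56 + 1.185 i$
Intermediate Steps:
$b{\left(s,v \right)} = \left(-1601 + v\right) \left(s + v\right)$ ($b{\left(s,v \right)} = \left(s + v\right) \left(-1601 + v\right) = \left(-1601 + v\right) \left(s + v\right)$)
$X = i \sqrt{3164929}$ ($X = \sqrt{-3164929} = i \sqrt{3164929} \approx 1779.0 i$)
$\sqrt{X + b{\left(-1820,O \right)}} = \sqrt{i \sqrt{3164929} - \left(342972 - 906304\right)} = \sqrt{i \sqrt{3164929} + \left(906304 + 2913820 - 1524152 - 1732640\right)} = \sqrt{i \sqrt{3164929} + 563332} = \sqrt{563332 + i \sqrt{3164929}}$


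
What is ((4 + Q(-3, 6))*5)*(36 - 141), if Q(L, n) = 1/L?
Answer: -1925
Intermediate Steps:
((4 + Q(-3, 6))*5)*(36 - 141) = ((4 + 1/(-3))*5)*(36 - 141) = ((4 - ⅓)*5)*(-105) = ((11/3)*5)*(-105) = (55/3)*(-105) = -1925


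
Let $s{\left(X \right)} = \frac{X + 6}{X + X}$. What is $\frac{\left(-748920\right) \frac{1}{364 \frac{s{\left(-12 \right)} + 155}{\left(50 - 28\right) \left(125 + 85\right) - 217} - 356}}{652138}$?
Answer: $\frac{235535340}{70382319719} \approx 0.0033465$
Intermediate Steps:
$s{\left(X \right)} = \frac{6 + X}{2 X}$
$\frac{\left(-748920\right) \frac{1}{364 \frac{s{\left(-12 \right)} + 155}{\left(50 - 28\right) \left(125 + 85\right) - 217} - 356}}{652138} = \frac{\left(-748920\right) \frac{1}{364 \frac{\frac{6 - 12}{2 \left(-12\right)} + 155}{\left(50 - 28\right) \left(125 + 85\right) - 217} - 356}}{652138} = - \frac{748920}{364 \frac{\frac{1}{2} \left(- \frac{1}{12}\right) \left(-6\right) + 155}{22 \cdot 210 - 217} - 356} \cdot \frac{1}{652138} = - \frac{748920}{364 \frac{\frac{1}{4} + 155}{4620 - 217} - 356} \cdot \frac{1}{652138} = - \frac{748920}{364 \frac{621}{4 \cdot 4403} - 356} \cdot \frac{1}{652138} = - \frac{748920}{364 \cdot \frac{621}{4} \cdot \frac{1}{4403} - 356} \cdot \frac{1}{652138} = - \frac{748920}{364 \cdot \frac{621}{17612} - 356} \cdot \frac{1}{652138} = - \frac{748920}{\frac{8073}{629} - 356} \cdot \frac{1}{652138} = - \frac{748920}{- \frac{215851}{629}} \cdot \frac{1}{652138} = \left(-748920\right) \left(- \frac{629}{215851}\right) \frac{1}{652138} = \frac{471070680}{215851} \cdot \frac{1}{652138} = \frac{235535340}{70382319719}$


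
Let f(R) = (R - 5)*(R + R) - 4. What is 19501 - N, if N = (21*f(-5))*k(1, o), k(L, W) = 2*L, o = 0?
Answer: 15469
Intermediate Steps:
f(R) = -4 + 2*R*(-5 + R) (f(R) = (-5 + R)*(2*R) - 4 = 2*R*(-5 + R) - 4 = -4 + 2*R*(-5 + R))
N = 4032 (N = (21*(-4 - 10*(-5) + 2*(-5)²))*(2*1) = (21*(-4 + 50 + 2*25))*2 = (21*(-4 + 50 + 50))*2 = (21*96)*2 = 2016*2 = 4032)
19501 - N = 19501 - 1*4032 = 19501 - 4032 = 15469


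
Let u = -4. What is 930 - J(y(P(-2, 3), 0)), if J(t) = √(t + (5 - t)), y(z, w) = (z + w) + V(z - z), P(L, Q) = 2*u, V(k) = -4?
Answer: 930 - √5 ≈ 927.76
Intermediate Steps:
P(L, Q) = -8 (P(L, Q) = 2*(-4) = -8)
y(z, w) = -4 + w + z (y(z, w) = (z + w) - 4 = (w + z) - 4 = -4 + w + z)
J(t) = √5
930 - J(y(P(-2, 3), 0)) = 930 - √5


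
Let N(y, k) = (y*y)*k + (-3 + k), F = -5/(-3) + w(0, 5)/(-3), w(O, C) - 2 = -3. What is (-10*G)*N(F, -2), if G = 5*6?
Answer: 3900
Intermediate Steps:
w(O, C) = -1 (w(O, C) = 2 - 3 = -1)
G = 30
F = 2 (F = -5/(-3) - 1/(-3) = -5*(-⅓) - 1*(-⅓) = 5/3 + ⅓ = 2)
N(y, k) = -3 + k + k*y² (N(y, k) = y²*k + (-3 + k) = k*y² + (-3 + k) = -3 + k + k*y²)
(-10*G)*N(F, -2) = (-10*30)*(-3 - 2 - 2*2²) = -300*(-3 - 2 - 2*4) = -300*(-3 - 2 - 8) = -300*(-13) = 3900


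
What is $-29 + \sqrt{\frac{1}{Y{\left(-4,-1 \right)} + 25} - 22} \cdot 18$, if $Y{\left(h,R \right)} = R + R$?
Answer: $-29 + \frac{18 i \sqrt{11615}}{23} \approx -29.0 + 84.344 i$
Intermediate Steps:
$Y{\left(h,R \right)} = 2 R$
$-29 + \sqrt{\frac{1}{Y{\left(-4,-1 \right)} + 25} - 22} \cdot 18 = -29 + \sqrt{\frac{1}{2 \left(-1\right) + 25} - 22} \cdot 18 = -29 + \sqrt{\frac{1}{-2 + 25} - 22} \cdot 18 = -29 + \sqrt{\frac{1}{23} - 22} \cdot 18 = -29 + \sqrt{- \frac{505}{23}} \cdot 18 = -29 + \frac{i \sqrt{11615}}{23} \cdot 18 = -29 + \frac{18 i \sqrt{11615}}{23}$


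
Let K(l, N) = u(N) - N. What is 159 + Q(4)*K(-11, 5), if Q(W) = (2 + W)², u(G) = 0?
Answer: -21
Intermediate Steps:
K(l, N) = -N (K(l, N) = 0 - N = -N)
159 + Q(4)*K(-11, 5) = 159 + (2 + 4)²*(-1*5) = 159 + 6²*(-5) = 159 + 36*(-5) = 159 - 180 = -21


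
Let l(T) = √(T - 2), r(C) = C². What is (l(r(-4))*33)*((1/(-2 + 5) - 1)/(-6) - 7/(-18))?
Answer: 33*√14/2 ≈ 61.737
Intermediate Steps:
l(T) = √(-2 + T)
(l(r(-4))*33)*((1/(-2 + 5) - 1)/(-6) - 7/(-18)) = (√(-2 + (-4)²)*33)*((1/(-2 + 5) - 1)/(-6) - 7/(-18)) = (√(-2 + 16)*33)*((1/3 - 1)*(-⅙) - 7*(-1/18)) = (√14*33)*((⅓ - 1)*(-⅙) + 7/18) = (33*√14)*(-⅔*(-⅙) + 7/18) = (33*√14)*(⅑ + 7/18) = (33*√14)*(½) = 33*√14/2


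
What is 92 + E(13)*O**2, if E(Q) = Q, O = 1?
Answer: 105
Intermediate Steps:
92 + E(13)*O**2 = 92 + 13*1**2 = 92 + 13*1 = 92 + 13 = 105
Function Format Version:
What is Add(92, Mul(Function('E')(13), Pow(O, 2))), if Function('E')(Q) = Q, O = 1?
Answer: 105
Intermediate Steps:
Add(92, Mul(Function('E')(13), Pow(O, 2))) = Add(92, Mul(13, Pow(1, 2))) = Add(92, Mul(13, 1)) = Add(92, 13) = 105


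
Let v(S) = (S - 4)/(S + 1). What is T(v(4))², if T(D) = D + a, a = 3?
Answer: 9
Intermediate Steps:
v(S) = (-4 + S)/(1 + S)
T(D) = 3 + D (T(D) = D + 3 = 3 + D)
T(v(4))² = (3 + (-4 + 4)/(1 + 4))² = (3 + 0/5)² = (3 + (⅕)*0)² = (3 + 0)² = 3² = 9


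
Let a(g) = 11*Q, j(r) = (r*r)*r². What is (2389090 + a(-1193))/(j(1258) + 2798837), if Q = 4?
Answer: 72398/75894291301 ≈ 9.5393e-7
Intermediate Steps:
j(r) = r⁴ (j(r) = r²*r² = r⁴)
a(g) = 44 (a(g) = 11*4 = 44)
(2389090 + a(-1193))/(j(1258) + 2798837) = (2389090 + 44)/(1258⁴ + 2798837) = 2389134/(2504508814096 + 2798837) = 2389134/2504511612933 = 2389134*(1/2504511612933) = 72398/75894291301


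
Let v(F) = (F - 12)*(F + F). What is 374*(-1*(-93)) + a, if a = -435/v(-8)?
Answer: 2225961/64 ≈ 34781.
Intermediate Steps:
v(F) = 2*F*(-12 + F) (v(F) = (-12 + F)*(2*F) = 2*F*(-12 + F))
a = -87/64 (a = -435*(-1/(16*(-12 - 8))) = -435/(2*(-8)*(-20)) = -435/320 = -435*1/320 = -87/64 ≈ -1.3594)
374*(-1*(-93)) + a = 374*(-1*(-93)) - 87/64 = 374*93 - 87/64 = 34782 - 87/64 = 2225961/64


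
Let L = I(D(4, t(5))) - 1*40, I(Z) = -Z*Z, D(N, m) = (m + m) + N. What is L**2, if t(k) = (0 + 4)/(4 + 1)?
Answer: 3182656/625 ≈ 5092.3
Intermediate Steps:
t(k) = 4/5
D(N, m) = N + 2*m (D(N, m) = 2*m + N = N + 2*m)
I(Z) = -Z**2
L = -1784/25 (L = -(4 + 2*(4/5))**2 - 1*40 = -(4 + 8/5)**2 - 40 = -(28/5)**2 - 40 = -1*784/25 - 40 = -784/25 - 40 = -1784/25 ≈ -71.360)
L**2 = (-1784/25)**2 = 3182656/625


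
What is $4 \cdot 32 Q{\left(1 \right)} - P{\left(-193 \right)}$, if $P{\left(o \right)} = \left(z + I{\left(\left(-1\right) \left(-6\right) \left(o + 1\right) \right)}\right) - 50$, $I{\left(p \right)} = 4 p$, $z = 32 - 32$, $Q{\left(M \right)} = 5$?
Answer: $5298$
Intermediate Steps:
$z = 0$
$P{\left(o \right)} = -26 + 24 o$ ($P{\left(o \right)} = \left(0 + 4 \left(-1\right) \left(-6\right) \left(o + 1\right)\right) - 50 = \left(0 + 4 \cdot 6 \left(1 + o\right)\right) - 50 = \left(0 + 4 \left(6 + 6 o\right)\right) - 50 = \left(0 + \left(24 + 24 o\right)\right) - 50 = \left(24 + 24 o\right) - 50 = -26 + 24 o$)
$4 \cdot 32 Q{\left(1 \right)} - P{\left(-193 \right)} = 4 \cdot 32 \cdot 5 - \left(-26 + 24 \left(-193\right)\right) = 128 \cdot 5 - \left(-26 - 4632\right) = 640 - -4658 = 640 + 4658 = 5298$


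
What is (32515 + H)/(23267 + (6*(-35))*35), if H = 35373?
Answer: 67888/15917 ≈ 4.2651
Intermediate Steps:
(32515 + H)/(23267 + (6*(-35))*35) = (32515 + 35373)/(23267 + (6*(-35))*35) = 67888/(23267 - 210*35) = 67888/(23267 - 7350) = 67888/15917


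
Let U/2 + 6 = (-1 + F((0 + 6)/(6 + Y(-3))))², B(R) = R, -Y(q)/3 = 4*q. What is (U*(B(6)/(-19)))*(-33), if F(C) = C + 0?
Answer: -102168/931 ≈ -109.74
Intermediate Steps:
Y(q) = -12*q
F(C) = C
U = -516/49 (U = -12 + 2*(-1 + (0 + 6)/(6 - 12*(-3)))² = -12 + 2*(-1 + 6/(6 + 36))² = -12 + 2*(-1 + 6/42)² = -12 + 2*(-1 + 6*(1/42))² = -12 + 2*(-1 + ⅐)² = -12 + 2*(-6/7)² = -12 + 2*(36/49) = -12 + 72/49 = -516/49 ≈ -10.531)
(U*(B(6)/(-19)))*(-33) = -3096/(49*(-19))*(-33) = -3096*(-1)/(49*19)*(-33) = -516/49*(-6/19)*(-33) = (3096/931)*(-33) = -102168/931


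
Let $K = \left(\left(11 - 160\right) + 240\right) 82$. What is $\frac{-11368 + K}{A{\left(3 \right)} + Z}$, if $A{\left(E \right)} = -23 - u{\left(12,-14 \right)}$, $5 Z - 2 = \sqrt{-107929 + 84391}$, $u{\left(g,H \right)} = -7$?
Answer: $\frac{253890}{4937} + \frac{3255 i \sqrt{23538}}{4937} \approx 51.426 + 101.15 i$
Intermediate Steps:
$Z = \frac{2}{5} + \frac{i \sqrt{23538}}{5}$ ($Z = \frac{2}{5} + \frac{\sqrt{-107929 + 84391}}{5} = \frac{2}{5} + \frac{\sqrt{-23538}}{5} = \frac{2}{5} + \frac{i \sqrt{23538}}{5} \approx 0.4 + 30.684 i$)
$A{\left(E \right)} = -16$ ($A{\left(E \right)} = -23 - -7 = -23 + 7 = -16$)
$K = 7462$ ($K = \left(\left(11 - 160\right) + 240\right) 82 = \left(-149 + 240\right) 82 = 91 \cdot 82 = 7462$)
$\frac{-11368 + K}{A{\left(3 \right)} + Z} = \frac{-11368 + 7462}{-16 + \left(\frac{2}{5} + \frac{i \sqrt{23538}}{5}\right)} = - \frac{3906}{- \frac{78}{5} + \frac{i \sqrt{23538}}{5}}$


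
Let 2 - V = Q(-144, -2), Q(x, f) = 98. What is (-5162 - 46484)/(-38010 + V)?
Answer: 25823/19053 ≈ 1.3553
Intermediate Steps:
V = -96 (V = 2 - 1*98 = 2 - 98 = -96)
(-5162 - 46484)/(-38010 + V) = (-5162 - 46484)/(-38010 - 96) = -51646/(-38106) = -51646*(-1/38106) = 25823/19053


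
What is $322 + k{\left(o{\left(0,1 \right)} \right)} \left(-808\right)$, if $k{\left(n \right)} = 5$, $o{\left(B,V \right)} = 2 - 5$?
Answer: $-3718$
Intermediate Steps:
$o{\left(B,V \right)} = -3$ ($o{\left(B,V \right)} = 2 - 5 = -3$)
$322 + k{\left(o{\left(0,1 \right)} \right)} \left(-808\right) = 322 + 5 \left(-808\right) = 322 - 4040 = -3718$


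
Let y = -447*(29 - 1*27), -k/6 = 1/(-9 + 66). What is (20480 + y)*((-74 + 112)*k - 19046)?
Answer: -373113300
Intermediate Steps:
k = -2/19 (k = -6/(-9 + 66) = -6/57 = -6*1/57 = -2/19 ≈ -0.10526)
y = -894 (y = -447*(29 - 27) = -447*2 = -894)
(20480 + y)*((-74 + 112)*k - 19046) = (20480 - 894)*((-74 + 112)*(-2/19) - 19046) = 19586*(38*(-2/19) - 19046) = 19586*(-4 - 19046) = 19586*(-19050) = -373113300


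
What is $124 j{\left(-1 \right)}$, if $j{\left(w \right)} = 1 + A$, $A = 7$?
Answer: $992$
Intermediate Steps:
$j{\left(w \right)} = 8$ ($j{\left(w \right)} = 1 + 7 = 8$)
$124 j{\left(-1 \right)} = 124 \cdot 8 = 992$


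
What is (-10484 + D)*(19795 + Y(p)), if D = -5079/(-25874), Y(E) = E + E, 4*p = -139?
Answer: -10701396872587/51748 ≈ -2.0680e+8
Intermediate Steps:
p = -139/4 (p = (¼)*(-139) = -139/4 ≈ -34.750)
Y(E) = 2*E
D = 5079/25874 (D = -5079*(-1/25874) = 5079/25874 ≈ 0.19630)
(-10484 + D)*(19795 + Y(p)) = (-10484 + 5079/25874)*(19795 + 2*(-139/4)) = -271257937*(19795 - 139/2)/25874 = -271257937/25874*39451/2 = -10701396872587/51748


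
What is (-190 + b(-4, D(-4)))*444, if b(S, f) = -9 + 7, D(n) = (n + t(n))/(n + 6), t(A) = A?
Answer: -85248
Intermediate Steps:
D(n) = 2*n/(6 + n) (D(n) = (n + n)/(n + 6) = (2*n)/(6 + n) = 2*n/(6 + n))
b(S, f) = -2
(-190 + b(-4, D(-4)))*444 = (-190 - 2)*444 = -192*444 = -85248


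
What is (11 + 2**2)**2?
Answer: 225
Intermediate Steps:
(11 + 2**2)**2 = (11 + 4)**2 = 15**2 = 225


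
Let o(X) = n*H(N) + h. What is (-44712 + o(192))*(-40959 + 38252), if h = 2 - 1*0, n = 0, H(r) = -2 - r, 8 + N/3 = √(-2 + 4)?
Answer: 121029970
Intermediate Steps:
N = -24 + 3*√2 (N = -24 + 3*√(-2 + 4) = -24 + 3*√2 ≈ -19.757)
h = 2 (h = 2 + 0 = 2)
o(X) = 2 (o(X) = 0*(-2 - (-24 + 3*√2)) + 2 = 0*(-2 + (24 - 3*√2)) + 2 = 0*(22 - 3*√2) + 2 = 0 + 2 = 2)
(-44712 + o(192))*(-40959 + 38252) = (-44712 + 2)*(-40959 + 38252) = -44710*(-2707) = 121029970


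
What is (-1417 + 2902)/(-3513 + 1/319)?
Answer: -473715/1120646 ≈ -0.42272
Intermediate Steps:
(-1417 + 2902)/(-3513 + 1/319) = 1485/(-3513 + 1/319) = 1485/(-1120646/319) = 1485*(-319/1120646) = -473715/1120646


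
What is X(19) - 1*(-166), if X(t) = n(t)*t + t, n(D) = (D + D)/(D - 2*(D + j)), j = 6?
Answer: 5013/31 ≈ 161.71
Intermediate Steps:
n(D) = 2*D/(-12 - D) (n(D) = (D + D)/(D - 2*(D + 6)) = (2*D)/(D - 2*(6 + D)) = (2*D)/(D + (-12 - 2*D)) = (2*D)/(-12 - D) = 2*D/(-12 - D))
X(t) = t - 2*t**2/(12 + t) (X(t) = (-2*t/(12 + t))*t + t = -2*t**2/(12 + t) + t = t - 2*t**2/(12 + t))
X(19) - 1*(-166) = 19*(12 - 1*19)/(12 + 19) - 1*(-166) = 19*(12 - 19)/31 + 166 = 19*(1/31)*(-7) + 166 = -133/31 + 166 = 5013/31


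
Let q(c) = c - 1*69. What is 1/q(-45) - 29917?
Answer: -3410539/114 ≈ -29917.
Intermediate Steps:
q(c) = -69 + c (q(c) = c - 69 = -69 + c)
1/q(-45) - 29917 = 1/(-69 - 45) - 29917 = 1/(-114) - 29917 = -1/114 - 29917 = -3410539/114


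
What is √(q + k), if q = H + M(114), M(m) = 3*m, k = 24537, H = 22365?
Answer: 2*√11811 ≈ 217.36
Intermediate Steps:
q = 22707 (q = 22365 + 3*114 = 22365 + 342 = 22707)
√(q + k) = √(22707 + 24537) = √47244 = 2*√11811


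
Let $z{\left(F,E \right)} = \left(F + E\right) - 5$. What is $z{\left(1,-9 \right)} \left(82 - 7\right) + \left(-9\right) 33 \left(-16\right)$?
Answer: $3777$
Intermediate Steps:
$z{\left(F,E \right)} = -5 + E + F$ ($z{\left(F,E \right)} = \left(E + F\right) - 5 = -5 + E + F$)
$z{\left(1,-9 \right)} \left(82 - 7\right) + \left(-9\right) 33 \left(-16\right) = \left(-5 - 9 + 1\right) \left(82 - 7\right) + \left(-9\right) 33 \left(-16\right) = \left(-13\right) 75 - -4752 = -975 + 4752 = 3777$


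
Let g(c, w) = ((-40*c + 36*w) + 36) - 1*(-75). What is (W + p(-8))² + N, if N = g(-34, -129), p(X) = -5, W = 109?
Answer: 7643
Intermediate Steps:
g(c, w) = 111 - 40*c + 36*w (g(c, w) = (36 - 40*c + 36*w) + 75 = 111 - 40*c + 36*w)
N = -3173 (N = 111 - 40*(-34) + 36*(-129) = 111 + 1360 - 4644 = -3173)
(W + p(-8))² + N = (109 - 5)² - 3173 = 104² - 3173 = 10816 - 3173 = 7643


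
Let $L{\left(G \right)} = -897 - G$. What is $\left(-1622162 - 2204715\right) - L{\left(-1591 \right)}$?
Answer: $-3827571$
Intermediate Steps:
$\left(-1622162 - 2204715\right) - L{\left(-1591 \right)} = \left(-1622162 - 2204715\right) - \left(-897 - -1591\right) = -3826877 - \left(-897 + 1591\right) = -3826877 - 694 = -3827571$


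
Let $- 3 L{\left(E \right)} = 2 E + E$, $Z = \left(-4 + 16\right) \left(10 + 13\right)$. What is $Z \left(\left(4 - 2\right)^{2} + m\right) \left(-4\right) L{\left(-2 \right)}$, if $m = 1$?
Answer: $-11040$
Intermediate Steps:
$Z = 276$ ($Z = 12 \cdot 23 = 276$)
$L{\left(E \right)} = - E$ ($L{\left(E \right)} = - \frac{2 E + E}{3} = - \frac{3 E}{3} = - E$)
$Z \left(\left(4 - 2\right)^{2} + m\right) \left(-4\right) L{\left(-2 \right)} = 276 \left(\left(4 - 2\right)^{2} + 1\right) \left(-4\right) \left(\left(-1\right) \left(-2\right)\right) = 276 \left(2^{2} + 1\right) \left(-4\right) 2 = 276 \left(4 + 1\right) \left(-4\right) 2 = 276 \cdot 5 \left(-4\right) 2 = 276 \left(-20\right) 2 = \left(-5520\right) 2 = -11040$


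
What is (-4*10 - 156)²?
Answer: 38416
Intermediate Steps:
(-4*10 - 156)² = (-40 - 156)² = (-196)² = 38416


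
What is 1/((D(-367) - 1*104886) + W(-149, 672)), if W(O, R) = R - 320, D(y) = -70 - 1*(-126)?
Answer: -1/104478 ≈ -9.5714e-6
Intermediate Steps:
D(y) = 56 (D(y) = -70 + 126 = 56)
W(O, R) = -320 + R
1/((D(-367) - 1*104886) + W(-149, 672)) = 1/((56 - 1*104886) + (-320 + 672)) = 1/((56 - 104886) + 352) = 1/(-104830 + 352) = 1/(-104478) = -1/104478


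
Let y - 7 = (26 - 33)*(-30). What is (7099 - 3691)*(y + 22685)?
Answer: 78050016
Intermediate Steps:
y = 217 (y = 7 + (26 - 33)*(-30) = 7 - 7*(-30) = 7 + 210 = 217)
(7099 - 3691)*(y + 22685) = (7099 - 3691)*(217 + 22685) = 3408*22902 = 78050016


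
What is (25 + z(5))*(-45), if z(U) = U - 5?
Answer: -1125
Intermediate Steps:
z(U) = -5 + U
(25 + z(5))*(-45) = (25 + (-5 + 5))*(-45) = (25 + 0)*(-45) = 25*(-45) = -1125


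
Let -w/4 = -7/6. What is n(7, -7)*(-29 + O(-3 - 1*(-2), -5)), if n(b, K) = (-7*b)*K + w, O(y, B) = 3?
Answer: -27118/3 ≈ -9039.3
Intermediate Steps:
w = 14/3 (w = -(-28)/6 = -4*(-7/6) = 14/3 ≈ 4.6667)
n(b, K) = 14/3 - 7*K*b (n(b, K) = (-7*b)*K + 14/3 = -7*K*b + 14/3 = 14/3 - 7*K*b)
n(7, -7)*(-29 + O(-3 - 1*(-2), -5)) = (14/3 - 7*(-7)*7)*(-29 + 3) = (14/3 + 343)*(-26) = (1043/3)*(-26) = -27118/3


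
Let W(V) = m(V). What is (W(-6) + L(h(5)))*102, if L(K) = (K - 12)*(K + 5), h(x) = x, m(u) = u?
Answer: -7752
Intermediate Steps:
W(V) = V
L(K) = (-12 + K)*(5 + K)
(W(-6) + L(h(5)))*102 = (-6 + (-60 + 5**2 - 7*5))*102 = (-6 + (-60 + 25 - 35))*102 = (-6 - 70)*102 = -76*102 = -7752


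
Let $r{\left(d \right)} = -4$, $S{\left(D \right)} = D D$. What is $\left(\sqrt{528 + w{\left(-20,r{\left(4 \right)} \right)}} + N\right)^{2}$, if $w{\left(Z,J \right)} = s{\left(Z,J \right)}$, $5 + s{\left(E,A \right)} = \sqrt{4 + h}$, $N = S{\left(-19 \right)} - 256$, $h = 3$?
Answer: $\left(105 + \sqrt{523 + \sqrt{7}}\right)^{2} \approx 16365.0$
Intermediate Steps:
$S{\left(D \right)} = D^{2}$
$N = 105$ ($N = \left(-19\right)^{2} - 256 = 361 - 256 = 105$)
$s{\left(E,A \right)} = -5 + \sqrt{7}$ ($s{\left(E,A \right)} = -5 + \sqrt{4 + 3} = -5 + \sqrt{7}$)
$w{\left(Z,J \right)} = -5 + \sqrt{7}$
$\left(\sqrt{528 + w{\left(-20,r{\left(4 \right)} \right)}} + N\right)^{2} = \left(\sqrt{528 - \left(5 - \sqrt{7}\right)} + 105\right)^{2} = \left(\sqrt{523 + \sqrt{7}} + 105\right)^{2} = \left(105 + \sqrt{523 + \sqrt{7}}\right)^{2}$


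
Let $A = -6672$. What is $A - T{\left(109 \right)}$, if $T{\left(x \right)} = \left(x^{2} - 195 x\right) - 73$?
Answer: $2775$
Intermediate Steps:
$T{\left(x \right)} = -73 + x^{2} - 195 x$
$A - T{\left(109 \right)} = -6672 - \left(-73 + 109^{2} - 21255\right) = -6672 - \left(-73 + 11881 - 21255\right) = -6672 - -9447 = -6672 + 9447 = 2775$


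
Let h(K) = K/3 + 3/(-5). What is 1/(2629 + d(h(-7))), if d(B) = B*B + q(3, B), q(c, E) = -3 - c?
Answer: 225/592111 ≈ 0.00038000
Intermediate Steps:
h(K) = -⅗ + K/3 (h(K) = K*(⅓) + 3*(-⅕) = K/3 - ⅗ = -⅗ + K/3)
d(B) = -6 + B² (d(B) = B*B + (-3 - 1*3) = B² + (-3 - 3) = B² - 6 = -6 + B²)
1/(2629 + d(h(-7))) = 1/(2629 + (-6 + (-⅗ + (⅓)*(-7))²)) = 1/(2629 + (-6 + (-⅗ - 7/3)²)) = 1/(2629 + (-6 + (-44/15)²)) = 1/(2629 + (-6 + 1936/225)) = 1/(2629 + 586/225) = 1/(592111/225) = 225/592111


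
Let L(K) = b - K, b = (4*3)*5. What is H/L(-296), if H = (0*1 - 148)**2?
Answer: 5476/89 ≈ 61.528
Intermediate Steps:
b = 60 (b = 12*5 = 60)
H = 21904 (H = (0 - 148)**2 = (-148)**2 = 21904)
L(K) = 60 - K
H/L(-296) = 21904/(60 - 1*(-296)) = 21904/(60 + 296) = 21904/356 = 21904*(1/356) = 5476/89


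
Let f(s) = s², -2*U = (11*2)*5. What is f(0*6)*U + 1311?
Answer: 1311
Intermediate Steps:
U = -55 (U = -11*2*5/2 = -11*5 = -½*110 = -55)
f(0*6)*U + 1311 = (0*6)²*(-55) + 1311 = 0²*(-55) + 1311 = 0*(-55) + 1311 = 0 + 1311 = 1311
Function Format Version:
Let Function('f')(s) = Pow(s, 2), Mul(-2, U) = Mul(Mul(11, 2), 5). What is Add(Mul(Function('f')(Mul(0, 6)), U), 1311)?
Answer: 1311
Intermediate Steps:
U = -55 (U = Mul(Rational(-1, 2), Mul(Mul(11, 2), 5)) = Mul(Rational(-1, 2), Mul(22, 5)) = Mul(Rational(-1, 2), 110) = -55)
Add(Mul(Function('f')(Mul(0, 6)), U), 1311) = Add(Mul(Pow(Mul(0, 6), 2), -55), 1311) = Add(Mul(Pow(0, 2), -55), 1311) = Add(Mul(0, -55), 1311) = Add(0, 1311) = 1311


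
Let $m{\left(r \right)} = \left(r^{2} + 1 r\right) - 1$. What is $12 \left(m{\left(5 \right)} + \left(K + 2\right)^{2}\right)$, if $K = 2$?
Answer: $540$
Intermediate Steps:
$m{\left(r \right)} = -1 + r + r^{2}$ ($m{\left(r \right)} = \left(r^{2} + r\right) - 1 = \left(r + r^{2}\right) - 1 = -1 + r + r^{2}$)
$12 \left(m{\left(5 \right)} + \left(K + 2\right)^{2}\right) = 12 \left(\left(-1 + 5 + 5^{2}\right) + \left(2 + 2\right)^{2}\right) = 12 \left(\left(-1 + 5 + 25\right) + 4^{2}\right) = 12 \left(29 + 16\right) = 12 \cdot 45 = 540$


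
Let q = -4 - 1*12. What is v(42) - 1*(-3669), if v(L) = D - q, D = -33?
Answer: 3652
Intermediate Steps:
q = -16 (q = -4 - 12 = -16)
v(L) = -17 (v(L) = -33 - 1*(-16) = -33 + 16 = -17)
v(42) - 1*(-3669) = -17 - 1*(-3669) = -17 + 3669 = 3652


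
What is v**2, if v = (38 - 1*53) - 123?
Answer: 19044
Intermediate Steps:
v = -138 (v = (38 - 53) - 123 = -15 - 123 = -138)
v**2 = (-138)**2 = 19044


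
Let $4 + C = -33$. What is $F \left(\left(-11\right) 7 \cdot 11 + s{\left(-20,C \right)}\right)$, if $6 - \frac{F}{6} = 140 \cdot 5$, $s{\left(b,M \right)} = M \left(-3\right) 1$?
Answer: $3064704$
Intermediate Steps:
$C = -37$ ($C = -4 - 33 = -37$)
$s{\left(b,M \right)} = - 3 M$ ($s{\left(b,M \right)} = - 3 M 1 = - 3 M$)
$F = -4164$ ($F = 36 - 6 \cdot 140 \cdot 5 = 36 - 4200 = -4164$)
$F \left(\left(-11\right) 7 \cdot 11 + s{\left(-20,C \right)}\right) = - 4164 \left(\left(-11\right) 7 \cdot 11 - -111\right) = - 4164 \left(\left(-77\right) 11 + 111\right) = - 4164 \left(-847 + 111\right) = \left(-4164\right) \left(-736\right) = 3064704$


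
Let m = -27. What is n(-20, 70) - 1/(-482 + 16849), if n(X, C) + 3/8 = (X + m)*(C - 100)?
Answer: 184570651/130936 ≈ 1409.6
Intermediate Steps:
n(X, C) = -3/8 + (-100 + C)*(-27 + X) (n(X, C) = -3/8 + (X - 27)*(C - 100) = -3/8 + (-27 + X)*(-100 + C) = -3/8 + (-100 + C)*(-27 + X))
n(-20, 70) - 1/(-482 + 16849) = (21597/8 - 100*(-20) - 27*70 + 70*(-20)) - 1/(-482 + 16849) = (21597/8 + 2000 - 1890 - 1400) - 1/16367 = 11277/8 - 1*1/16367 = 11277/8 - 1/16367 = 184570651/130936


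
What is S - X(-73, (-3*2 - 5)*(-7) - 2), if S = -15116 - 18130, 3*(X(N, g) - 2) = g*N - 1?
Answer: -94268/3 ≈ -31423.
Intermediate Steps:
X(N, g) = 5/3 + N*g/3 (X(N, g) = 2 + (g*N - 1)/3 = 2 + (N*g - 1)/3 = 2 + (-1 + N*g)/3 = 2 + (-⅓ + N*g/3) = 5/3 + N*g/3)
S = -33246
S - X(-73, (-3*2 - 5)*(-7) - 2) = -33246 - (5/3 + (⅓)*(-73)*((-3*2 - 5)*(-7) - 2)) = -33246 - (5/3 + (⅓)*(-73)*((-6 - 5)*(-7) - 2)) = -33246 - (5/3 + (⅓)*(-73)*(-11*(-7) - 2)) = -33246 - (5/3 + (⅓)*(-73)*(77 - 2)) = -33246 - (5/3 + (⅓)*(-73)*75) = -33246 - (5/3 - 1825) = -33246 - 1*(-5470/3) = -33246 + 5470/3 = -94268/3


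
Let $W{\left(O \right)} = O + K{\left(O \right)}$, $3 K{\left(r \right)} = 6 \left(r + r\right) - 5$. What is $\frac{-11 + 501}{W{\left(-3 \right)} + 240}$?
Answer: $\frac{147}{67} \approx 2.194$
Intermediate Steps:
$K{\left(r \right)} = - \frac{5}{3} + 4 r$ ($K{\left(r \right)} = \frac{6 \left(r + r\right) - 5}{3} = \frac{6 \cdot 2 r - 5}{3} = \frac{12 r - 5}{3} = \frac{-5 + 12 r}{3} = - \frac{5}{3} + 4 r$)
$W{\left(O \right)} = - \frac{5}{3} + 5 O$ ($W{\left(O \right)} = O + \left(- \frac{5}{3} + 4 O\right) = - \frac{5}{3} + 5 O$)
$\frac{-11 + 501}{W{\left(-3 \right)} + 240} = \frac{-11 + 501}{\left(- \frac{5}{3} + 5 \left(-3\right)\right) + 240} = \frac{490}{\left(- \frac{5}{3} - 15\right) + 240} = \frac{490}{- \frac{50}{3} + 240} = \frac{490}{\frac{670}{3}} = 490 \cdot \frac{3}{670} = \frac{147}{67}$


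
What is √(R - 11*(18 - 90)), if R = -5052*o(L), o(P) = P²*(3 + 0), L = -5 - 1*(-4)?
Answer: 6*I*√399 ≈ 119.85*I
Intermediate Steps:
L = -1 (L = -5 + 4 = -1)
o(P) = 3*P² (o(P) = P²*3 = 3*P²)
R = -15156 (R = -15156*(-1)² = -15156 ≈ -15156.)
√(R - 11*(18 - 90)) = √(-15156 - 11*(18 - 90)) = √(-15156 - 11*(-72)) = √(-15156 + 792) = √(-14364) = 6*I*√399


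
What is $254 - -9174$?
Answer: $9428$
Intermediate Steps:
$254 - -9174 = 254 + 9174 = 9428$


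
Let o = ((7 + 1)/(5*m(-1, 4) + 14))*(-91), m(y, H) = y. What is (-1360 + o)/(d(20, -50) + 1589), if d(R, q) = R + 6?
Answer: -12968/14535 ≈ -0.89219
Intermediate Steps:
d(R, q) = 6 + R
o = -728/9 (o = ((7 + 1)/(5*(-1) + 14))*(-91) = (8/(-5 + 14))*(-91) = (8/9)*(-91) = -728/9 ≈ -80.889)
(-1360 + o)/(d(20, -50) + 1589) = (-1360 - 728/9)/((6 + 20) + 1589) = -12968/(9*(26 + 1589)) = -12968/9/1615 = -12968/9*1/1615 = -12968/14535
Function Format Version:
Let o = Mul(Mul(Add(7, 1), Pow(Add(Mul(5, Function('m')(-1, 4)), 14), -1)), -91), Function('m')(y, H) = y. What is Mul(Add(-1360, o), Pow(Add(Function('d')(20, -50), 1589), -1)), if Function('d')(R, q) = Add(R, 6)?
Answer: Rational(-12968, 14535) ≈ -0.89219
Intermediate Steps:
Function('d')(R, q) = Add(6, R)
o = Rational(-728, 9) (o = Mul(Mul(Add(7, 1), Pow(Add(Mul(5, -1), 14), -1)), -91) = Mul(Mul(8, Pow(Add(-5, 14), -1)), -91) = Mul(Mul(8, Pow(9, -1)), -91) = Mul(Mul(8, Rational(1, 9)), -91) = Mul(Rational(8, 9), -91) = Rational(-728, 9) ≈ -80.889)
Mul(Add(-1360, o), Pow(Add(Function('d')(20, -50), 1589), -1)) = Mul(Add(-1360, Rational(-728, 9)), Pow(Add(Add(6, 20), 1589), -1)) = Mul(Rational(-12968, 9), Pow(Add(26, 1589), -1)) = Mul(Rational(-12968, 9), Pow(1615, -1)) = Mul(Rational(-12968, 9), Rational(1, 1615)) = Rational(-12968, 14535)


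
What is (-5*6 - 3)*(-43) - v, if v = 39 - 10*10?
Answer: 1480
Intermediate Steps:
v = -61 (v = 39 - 100 = -61)
(-5*6 - 3)*(-43) - v = (-5*6 - 3)*(-43) - 1*(-61) = (-30 - 3)*(-43) + 61 = -33*(-43) + 61 = 1419 + 61 = 1480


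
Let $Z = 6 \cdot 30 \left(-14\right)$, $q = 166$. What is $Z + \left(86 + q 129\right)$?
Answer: $18980$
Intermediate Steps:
$Z = -2520$ ($Z = 180 \left(-14\right) = -2520$)
$Z + \left(86 + q 129\right) = -2520 + \left(86 + 166 \cdot 129\right) = -2520 + \left(86 + 21414\right) = -2520 + 21500 = 18980$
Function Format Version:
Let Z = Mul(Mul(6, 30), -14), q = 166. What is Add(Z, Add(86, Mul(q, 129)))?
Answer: 18980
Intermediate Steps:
Z = -2520 (Z = Mul(180, -14) = -2520)
Add(Z, Add(86, Mul(q, 129))) = Add(-2520, Add(86, Mul(166, 129))) = Add(-2520, Add(86, 21414)) = Add(-2520, 21500) = 18980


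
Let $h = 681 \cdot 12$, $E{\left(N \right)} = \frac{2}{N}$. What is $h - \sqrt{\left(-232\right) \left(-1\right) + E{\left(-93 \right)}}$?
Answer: $8172 - \frac{\sqrt{2006382}}{93} \approx 8156.8$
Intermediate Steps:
$h = 8172$
$h - \sqrt{\left(-232\right) \left(-1\right) + E{\left(-93 \right)}} = 8172 - \sqrt{\left(-232\right) \left(-1\right) + \frac{2}{-93}} = 8172 - \sqrt{232 + 2 \left(- \frac{1}{93}\right)} = 8172 - \sqrt{232 - \frac{2}{93}} = 8172 - \sqrt{\frac{21574}{93}} = 8172 - \frac{\sqrt{2006382}}{93}$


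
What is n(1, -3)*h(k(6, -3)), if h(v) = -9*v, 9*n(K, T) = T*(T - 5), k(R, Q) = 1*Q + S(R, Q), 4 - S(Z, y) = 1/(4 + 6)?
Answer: -108/5 ≈ -21.600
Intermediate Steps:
S(Z, y) = 39/10 (S(Z, y) = 4 - 1/(4 + 6) = 4 - 1/10 = 39/10)
k(R, Q) = 39/10 + Q (k(R, Q) = 1*Q + 39/10 = Q + 39/10 = 39/10 + Q)
n(K, T) = T*(-5 + T)/9 (n(K, T) = (T*(T - 5))/9 = (T*(-5 + T))/9 = T*(-5 + T)/9)
n(1, -3)*h(k(6, -3)) = ((1/9)*(-3)*(-5 - 3))*(-9*(39/10 - 3)) = ((1/9)*(-3)*(-8))*(-9*9/10) = (8/3)*(-81/10) = -108/5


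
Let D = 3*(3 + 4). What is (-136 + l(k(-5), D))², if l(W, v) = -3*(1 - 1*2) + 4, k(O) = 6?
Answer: 16641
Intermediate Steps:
D = 21 (D = 3*7 = 21)
l(W, v) = 7 (l(W, v) = -3*(1 - 2) + 4 = -3*(-1) + 4 = 3 + 4 = 7)
(-136 + l(k(-5), D))² = (-136 + 7)² = (-129)² = 16641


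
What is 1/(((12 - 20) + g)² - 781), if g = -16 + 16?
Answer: -1/717 ≈ -0.0013947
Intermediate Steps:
g = 0
1/(((12 - 20) + g)² - 781) = 1/(((12 - 20) + 0)² - 781) = 1/((-8 + 0)² - 781) = 1/((-8)² - 781) = 1/(64 - 781) = 1/(-717) = -1/717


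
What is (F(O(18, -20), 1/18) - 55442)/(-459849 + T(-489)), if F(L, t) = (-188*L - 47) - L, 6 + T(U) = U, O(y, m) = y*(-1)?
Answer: 52087/460344 ≈ 0.11315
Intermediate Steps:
O(y, m) = -y
T(U) = -6 + U
F(L, t) = -47 - 189*L (F(L, t) = (-47 - 188*L) - L = -47 - 189*L)
(F(O(18, -20), 1/18) - 55442)/(-459849 + T(-489)) = ((-47 - (-189)*18) - 55442)/(-459849 + (-6 - 489)) = ((-47 - 189*(-18)) - 55442)/(-459849 - 495) = ((-47 + 3402) - 55442)/(-460344) = (3355 - 55442)*(-1/460344) = -52087*(-1/460344) = 52087/460344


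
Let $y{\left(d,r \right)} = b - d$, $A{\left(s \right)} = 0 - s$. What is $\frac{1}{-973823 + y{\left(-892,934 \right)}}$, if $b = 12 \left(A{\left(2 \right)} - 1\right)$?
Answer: $- \frac{1}{972967} \approx -1.0278 \cdot 10^{-6}$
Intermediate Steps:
$A{\left(s \right)} = - s$
$b = -36$ ($b = 12 \left(\left(-1\right) 2 - 1\right) = 12 \left(-2 - 1\right) = 12 \left(-3\right) = -36$)
$y{\left(d,r \right)} = -36 - d$
$\frac{1}{-973823 + y{\left(-892,934 \right)}} = \frac{1}{-973823 - -856} = \frac{1}{-973823 + \left(-36 + 892\right)} = \frac{1}{-973823 + 856} = \frac{1}{-972967} = - \frac{1}{972967}$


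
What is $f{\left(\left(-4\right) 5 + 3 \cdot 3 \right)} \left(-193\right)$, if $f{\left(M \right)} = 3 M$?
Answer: $6369$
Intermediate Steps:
$f{\left(\left(-4\right) 5 + 3 \cdot 3 \right)} \left(-193\right) = 3 \left(\left(-4\right) 5 + 3 \cdot 3\right) \left(-193\right) = 3 \left(-20 + 9\right) \left(-193\right) = 3 \left(-11\right) \left(-193\right) = \left(-33\right) \left(-193\right) = 6369$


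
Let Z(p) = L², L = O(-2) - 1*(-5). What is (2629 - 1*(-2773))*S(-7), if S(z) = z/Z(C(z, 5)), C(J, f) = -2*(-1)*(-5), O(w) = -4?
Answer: -37814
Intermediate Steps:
C(J, f) = -10 (C(J, f) = 2*(-5) = -10)
L = 1 (L = -4 - 1*(-5) = -4 + 5 = 1)
Z(p) = 1 (Z(p) = 1² = 1)
S(z) = z (S(z) = z/1 = z*1 = z)
(2629 - 1*(-2773))*S(-7) = (2629 - 1*(-2773))*(-7) = (2629 + 2773)*(-7) = 5402*(-7) = -37814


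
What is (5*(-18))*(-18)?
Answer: 1620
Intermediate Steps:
(5*(-18))*(-18) = -90*(-18) = 1620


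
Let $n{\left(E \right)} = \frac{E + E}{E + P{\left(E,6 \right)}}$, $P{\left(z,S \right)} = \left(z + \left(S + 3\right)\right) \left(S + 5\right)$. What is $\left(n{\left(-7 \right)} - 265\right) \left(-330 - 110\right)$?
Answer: $\frac{351032}{3} \approx 1.1701 \cdot 10^{5}$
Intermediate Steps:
$P{\left(z,S \right)} = \left(5 + S\right) \left(3 + S + z\right)$ ($P{\left(z,S \right)} = \left(z + \left(3 + S\right)\right) \left(5 + S\right) = \left(3 + S + z\right) \left(5 + S\right) = \left(5 + S\right) \left(3 + S + z\right)$)
$n{\left(E \right)} = \frac{2 E}{99 + 12 E}$ ($n{\left(E \right)} = \frac{E + E}{E + \left(15 + 6^{2} + 5 E + 8 \cdot 6 + 6 E\right)} = \frac{2 E}{E + \left(15 + 36 + 5 E + 48 + 6 E\right)} = \frac{2 E}{E + \left(99 + 11 E\right)} = \frac{2 E}{99 + 12 E}$)
$\left(n{\left(-7 \right)} - 265\right) \left(-330 - 110\right) = \left(\frac{2}{3} \left(-7\right) \frac{1}{33 + 4 \left(-7\right)} - 265\right) \left(-330 - 110\right) = \left(\frac{2}{3} \left(-7\right) \frac{1}{33 - 28} - 265\right) \left(-440\right) = \left(\frac{2}{3} \left(-7\right) \frac{1}{5} - 265\right) \left(-440\right) = \left(- \frac{14}{15} - 265\right) \left(-440\right) = \left(- \frac{3989}{15}\right) \left(-440\right) = \frac{351032}{3}$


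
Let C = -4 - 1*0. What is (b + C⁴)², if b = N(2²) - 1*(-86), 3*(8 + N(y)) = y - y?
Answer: 111556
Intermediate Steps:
C = -4 (C = -4 + 0 = -4)
N(y) = -8 (N(y) = -8 + (y - y)/3 = -8 + (⅓)*0 = -8 + 0 = -8)
b = 78 (b = -8 - 1*(-86) = -8 + 86 = 78)
(b + C⁴)² = (78 + (-4)⁴)² = (78 + 256)² = 334² = 111556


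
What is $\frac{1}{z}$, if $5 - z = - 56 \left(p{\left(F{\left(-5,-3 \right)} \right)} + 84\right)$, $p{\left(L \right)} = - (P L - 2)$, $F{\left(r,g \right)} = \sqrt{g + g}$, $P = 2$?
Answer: $\frac{1607}{7772435} + \frac{112 i \sqrt{6}}{23317305} \approx 0.00020676 + 1.1766 \cdot 10^{-5} i$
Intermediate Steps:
$F{\left(r,g \right)} = \sqrt{2} \sqrt{g}$ ($F{\left(r,g \right)} = \sqrt{2 g} = \sqrt{2} \sqrt{g}$)
$p{\left(L \right)} = 2 - 2 L$ ($p{\left(L \right)} = - (2 L - 2) = - (-2 + 2 L) = 2 - 2 L$)
$z = 4821 - 112 i \sqrt{6}$ ($z = 5 - - 56 \left(\left(2 - 2 \sqrt{2} \sqrt{-3}\right) + 84\right) = 5 - - 56 \left(\left(2 - 2 \sqrt{2} i \sqrt{3}\right) + 84\right) = 5 - - 56 \left(\left(2 - 2 i \sqrt{6}\right) + 84\right) = 5 - - 56 \left(86 - 2 i \sqrt{6}\right) = 5 - \left(-4816 + 112 i \sqrt{6}\right) = 5 + \left(4816 - 112 i \sqrt{6}\right) = 4821 - 112 i \sqrt{6} \approx 4821.0 - 274.34 i$)
$\frac{1}{z} = \frac{1}{4821 - 112 i \sqrt{6}}$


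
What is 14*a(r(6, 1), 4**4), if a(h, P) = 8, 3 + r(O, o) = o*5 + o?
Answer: 112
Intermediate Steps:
r(O, o) = -3 + 6*o (r(O, o) = -3 + (o*5 + o) = -3 + (5*o + o) = -3 + 6*o)
14*a(r(6, 1), 4**4) = 14*8 = 112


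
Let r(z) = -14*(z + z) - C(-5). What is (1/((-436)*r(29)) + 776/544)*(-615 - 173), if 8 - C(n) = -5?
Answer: -1718380174/1528725 ≈ -1124.1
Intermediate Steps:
C(n) = 13 (C(n) = 8 - 1*(-5) = 8 + 5 = 13)
r(z) = -13 - 28*z (r(z) = -14*(z + z) - 1*13 = -28*z - 13 = -13 - 28*z)
(1/((-436)*r(29)) + 776/544)*(-615 - 173) = (1/((-436)*(-13 - 28*29)) + 776/544)*(-615 - 173) = (-1/(436*(-13 - 812)) + 776*(1/544))*(-788) = (-1/436/(-825) + 97/68)*(-788) = (-1/436*(-1/825) + 97/68)*(-788) = (1/359700 + 97/68)*(-788) = (4361371/3057450)*(-788) = -1718380174/1528725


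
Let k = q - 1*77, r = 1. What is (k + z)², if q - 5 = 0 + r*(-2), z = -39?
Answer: 12769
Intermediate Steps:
q = 3 (q = 5 + (0 + 1*(-2)) = 5 + (0 - 2) = 5 - 2 = 3)
k = -74 (k = 3 - 1*77 = 3 - 77 = -74)
(k + z)² = (-74 - 39)² = (-113)² = 12769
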